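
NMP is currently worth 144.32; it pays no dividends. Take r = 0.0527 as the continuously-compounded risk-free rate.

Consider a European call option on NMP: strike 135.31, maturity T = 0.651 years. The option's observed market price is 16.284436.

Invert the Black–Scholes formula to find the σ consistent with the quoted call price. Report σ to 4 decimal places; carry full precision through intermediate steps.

sigma = 0.1733

At σ = 0.1733 the Black–Scholes value reproduces the quote:
σ√T = 0.1733·√0.651 = 0.139826
d₁ = (ln(S/K) + (r+σ²/2)T) / (σ√T) = (ln(144.32/135.31) + (0.0527+0.1733²/2)·0.651) / 0.139826 = (0.064465 + 0.044083) / 0.139826 = 0.776306
d₂ = d₁ − σ√T = 0.776306 − 0.139826 = 0.636479
e^{−rT} = 0.966274
N(d₁) = 0.781216,  N(d₂) = 0.737768
V = S·N(d₁) − K·e^{−rT}·N(d₂) = 112.745062 − 96.460626 = 16.284436 (equal to the quote); since ∂V/∂σ > 0 for all σ, the implied volatility is unique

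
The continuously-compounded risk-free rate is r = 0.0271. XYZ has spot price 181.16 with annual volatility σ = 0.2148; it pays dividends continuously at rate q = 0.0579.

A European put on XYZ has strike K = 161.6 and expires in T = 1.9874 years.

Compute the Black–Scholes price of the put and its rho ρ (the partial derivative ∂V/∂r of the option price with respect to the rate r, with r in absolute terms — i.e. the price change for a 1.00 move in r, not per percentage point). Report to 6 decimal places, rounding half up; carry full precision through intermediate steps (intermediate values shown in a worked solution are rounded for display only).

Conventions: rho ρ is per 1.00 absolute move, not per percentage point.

price = 15.046566
ρ = -149.277089

σ√T = 0.2148·√1.9874 = 0.302815
d₁ = (ln(S/K) + (r−q+σ²/2)T) / (σ√T) = (ln(181.16/161.6) + (0.0271−0.0579+0.2148²/2)·1.9874) / 0.302815 = (0.114256 − 0.015364) / 0.302815 = 0.326579
d₂ = d₁ − σ√T = 0.326579 − 0.302815 = 0.023764
e^{−rT} = 0.947566
e^{−qT} = 0.891303
N(−d₁) = 0.371993,  N(−d₂) = 0.490520
Put price V = K·e^{−rT}·N(−d₂) − S·e^{−qT}·N(−d₁) = 75.111748 − 60.065183 = 15.046566
ρ = −K·T·e^{−rT}·N(−d₂) = -149.277089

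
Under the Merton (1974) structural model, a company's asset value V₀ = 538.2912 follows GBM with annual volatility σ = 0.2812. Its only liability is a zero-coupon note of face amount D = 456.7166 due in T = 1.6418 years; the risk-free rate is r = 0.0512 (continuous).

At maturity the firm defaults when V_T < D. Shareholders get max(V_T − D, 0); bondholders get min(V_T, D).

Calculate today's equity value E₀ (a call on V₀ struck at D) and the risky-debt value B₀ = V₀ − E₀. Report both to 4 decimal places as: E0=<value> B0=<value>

With assets at 538.2912 and a single debt payment of 456.7166 at 1.6418 years:
d₁ = [ln(V₀/D) + (r + σ²/2)T] / (σ√T)
   = [ln(538.2912/456.7166) + (0.0512 + 0.5·0.2812²)·1.6418] / (0.2812·√1.6418)
   = [0.164337 + 0.148972] / 0.360309 = 0.869553
d₂ = d₁ − σ√T = 0.869553 − 0.360309 = 0.509244
N(d₁) = 0.807728,  N(d₂) = 0.694709,  e^(−rT) = 0.919376
E₀ = V₀·N(d₁) − D·e^(−rT)·N(d₂)
   = 538.2912·0.807728 − 456.7166·0.919376·0.694709 = 143.088233
B₀ = V₀ − E₀ = 538.2912 − 143.088233 = 395.202967

E0=143.0882 B0=395.2030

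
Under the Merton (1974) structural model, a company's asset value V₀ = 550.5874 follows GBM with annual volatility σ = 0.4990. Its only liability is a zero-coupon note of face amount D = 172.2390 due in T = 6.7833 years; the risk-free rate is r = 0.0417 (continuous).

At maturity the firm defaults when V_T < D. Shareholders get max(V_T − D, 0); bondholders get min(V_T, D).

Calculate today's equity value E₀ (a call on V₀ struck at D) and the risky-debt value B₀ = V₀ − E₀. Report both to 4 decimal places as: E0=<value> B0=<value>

E0=441.0771 B0=109.5103

With assets at 550.5874 and a single debt payment of 172.2390 at 6.7833 years:
d₁ = [ln(V₀/D) + (r + σ²/2)T] / (σ√T)
   = [ln(550.5874/172.2390) + (0.0417 + 0.5·0.4990²)·6.7833] / (0.4990·√6.7833)
   = [1.162103 + 1.127388] / 1.299634 = 1.761643
d₂ = d₁ − σ√T = 1.761643 − 1.299634 = 0.462009
N(d₁) = 0.960935,  N(d₂) = 0.677962,  e^(−rT) = 0.753623
E₀ = V₀·N(d₁) − D·e^(−rT)·N(d₂)
   = 550.5874·0.960935 − 172.2390·0.753623·0.677962 = 441.077094
B₀ = V₀ − E₀ = 550.5874 − 441.077094 = 109.510306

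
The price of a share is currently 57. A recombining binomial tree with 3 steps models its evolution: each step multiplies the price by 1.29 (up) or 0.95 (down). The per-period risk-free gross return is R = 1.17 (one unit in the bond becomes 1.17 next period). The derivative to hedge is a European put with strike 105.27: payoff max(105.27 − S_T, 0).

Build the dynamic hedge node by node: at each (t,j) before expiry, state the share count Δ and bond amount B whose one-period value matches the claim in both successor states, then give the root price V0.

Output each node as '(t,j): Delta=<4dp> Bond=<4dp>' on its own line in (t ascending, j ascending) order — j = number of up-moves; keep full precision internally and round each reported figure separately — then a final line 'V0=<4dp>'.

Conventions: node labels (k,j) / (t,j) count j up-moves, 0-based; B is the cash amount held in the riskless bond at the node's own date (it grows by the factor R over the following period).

Arbitrage-free pricing uses the up-move probability p* = (R−d)/(u−d) = 0.6471, discounting each step at R = 1.17.
Terminal payoffs: V(3,0)=56.3996, V(3,1)=38.9092, V(3,2)=15.1590, V(3,3)=0.0000
  t=2,j=0: stock 51.4425 → up 66.3608 (V=38.9092), down 48.8704 (V=56.3996). Price 38.5319; hedge Δ=-1.0000, bond B=89.9744.
  t=2,j=1: stock 69.8535 → up 90.1110 (V=15.1590), down 66.3608 (V=38.9092). Price 20.1209; hedge Δ=-1.0000, bond B=89.9744.
  t=2,j=2: stock 94.8537 → up 122.3613 (V=0.0000), down 90.1110 (V=15.1590). Price 4.5728; hedge Δ=-0.4700, bond B=49.1581.
  t=1,j=0: stock 54.1500 → up 69.8535 (V=20.1209), down 51.4425 (V=38.5319). Price 22.7512; hedge Δ=-1.0000, bond B=76.9012.
  t=1,j=1: stock 73.5300 → up 94.8537 (V=4.5728), down 69.8535 (V=20.1209). Price 8.5986; hedge Δ=-0.6219, bond B=54.3281.
  t=0,j=0: stock 57.0000 → up 73.5300 (V=8.5986), down 54.1500 (V=22.7512). Price 11.6185; hedge Δ=-0.7303, bond B=53.2436.
Verification: the root portfolio costs Δ(0,0)·S0 + B(0,0) = 11.6185, matching V0.

(0,0): Delta=-0.7303 Bond=53.2436
(1,0): Delta=-1.0000 Bond=76.9012
(1,1): Delta=-0.6219 Bond=54.3281
(2,0): Delta=-1.0000 Bond=89.9744
(2,1): Delta=-1.0000 Bond=89.9744
(2,2): Delta=-0.4700 Bond=49.1581
V0=11.6185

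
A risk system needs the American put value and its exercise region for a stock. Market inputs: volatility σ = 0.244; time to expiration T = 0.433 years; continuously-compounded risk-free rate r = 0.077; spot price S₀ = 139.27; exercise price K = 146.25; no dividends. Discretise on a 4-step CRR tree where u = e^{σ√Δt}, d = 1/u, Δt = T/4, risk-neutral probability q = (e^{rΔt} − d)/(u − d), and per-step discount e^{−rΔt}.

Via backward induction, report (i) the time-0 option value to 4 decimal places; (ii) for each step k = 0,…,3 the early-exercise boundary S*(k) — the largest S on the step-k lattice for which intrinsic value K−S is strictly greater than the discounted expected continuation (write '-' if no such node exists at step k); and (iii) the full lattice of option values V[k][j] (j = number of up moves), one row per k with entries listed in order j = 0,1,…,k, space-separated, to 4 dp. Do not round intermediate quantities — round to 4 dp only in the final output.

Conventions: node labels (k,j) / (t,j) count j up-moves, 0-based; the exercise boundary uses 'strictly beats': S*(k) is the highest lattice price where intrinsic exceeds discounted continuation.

price = 11.2366
boundary = - - 118.6118 128.5265
tree:
11.2366
18.0684 5.4038
27.6382 9.9346 1.5034
36.7881 17.7235 3.2394 0.0000
45.2322 27.6382 6.9800 0.0000 0.0000

Δt=0.10825  u=1.08359  d=0.92286  q=0.53202  discount=0.99170
step 4 (expiry): payoffs max(K−S,0) = 45.2322 27.6382 6.9800 0.0000 0.0000
step 3: (k=3,j=0): S=109.4619, K−S=36.7881, hold=35.5741 ⇒ V=36.7881 exercise | (k=3,j=1): S=128.5265, K−S=17.7235, hold=16.5095 ⇒ V=17.7235 exercise | (k=3,j=2): S=150.9115, K−S=0.0000, hold=3.2394 ⇒ V=3.2394 continue | (k=3,j=3): S=177.1953, K−S=0.0000, hold=0.0000 ⇒ V=0.0000 continue  boundary S*=128.5265
step 2: (k=2,j=0): S=118.6118, K−S=27.6382, hold=26.4243 ⇒ V=27.6382 exercise | (k=2,j=1): S=139.2700, K−S=6.9800, hold=9.9346 ⇒ V=9.9346 continue | (k=2,j=2): S=163.5262, K−S=0.0000, hold=1.5034 ⇒ V=1.5034 continue  boundary S*=118.6118
step 1: (k=1,j=0): S=128.5265, K−S=17.7235, hold=18.0684 ⇒ V=18.0684 continue | (k=1,j=1): S=150.9115, K−S=0.0000, hold=5.4038 ⇒ V=5.4038 continue  boundary S*=-
step 0: (k=0,j=0): S=139.2700, K−S=6.9800, hold=11.2366 ⇒ V=11.2366 continue  boundary S*=-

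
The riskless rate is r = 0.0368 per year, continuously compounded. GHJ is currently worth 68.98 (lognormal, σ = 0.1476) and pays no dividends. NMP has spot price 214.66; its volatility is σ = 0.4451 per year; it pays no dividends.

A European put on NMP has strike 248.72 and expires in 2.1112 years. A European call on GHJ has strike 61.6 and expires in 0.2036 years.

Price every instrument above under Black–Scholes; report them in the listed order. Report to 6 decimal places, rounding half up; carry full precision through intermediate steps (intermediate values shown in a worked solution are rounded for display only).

price(NMP put K=248.72) = 64.443538
price(GHJ call K=61.6) = 7.899763

[NMP put K=248.72]
σ√T = 0.4451·√2.1112 = 0.646729
d₁ = (ln(S/K) + (r+σ²/2)T) / (σ√T) = (ln(214.66/248.72) + (0.0368+0.4451²/2)·2.1112) / 0.646729 = (-0.147272 + 0.286821) / 0.646729 = 0.215777
d₂ = d₁ − σ√T = 0.215777 − 0.646729 = -0.430952
e^{−rT} = 0.925249
N(−d₁) = 0.414581,  N(−d₂) = 0.666749
price = K·e^{−rT}·N(−d₂) − S·N(−d₁) = 153.437489 − 88.993951 = 64.443538
[GHJ call K=61.6]
σ√T = 0.1476·√0.2036 = 0.066600
d₁ = (ln(S/K) + (r+σ²/2)T) / (σ√T) = (ln(68.98/61.6) + (0.0368+0.1476²/2)·0.2036) / 0.066600 = (0.113155 + 0.009710) / 0.066600 = 1.844816
d₂ = d₁ − σ√T = 1.844816 − 0.066600 = 1.778215
e^{−rT} = 0.992536
N(d₁) = 0.967468,  N(d₂) = 0.962316
price = S·N(d₁) − K·e^{−rT}·N(d₂) = 66.735930 − 58.836167 = 7.899763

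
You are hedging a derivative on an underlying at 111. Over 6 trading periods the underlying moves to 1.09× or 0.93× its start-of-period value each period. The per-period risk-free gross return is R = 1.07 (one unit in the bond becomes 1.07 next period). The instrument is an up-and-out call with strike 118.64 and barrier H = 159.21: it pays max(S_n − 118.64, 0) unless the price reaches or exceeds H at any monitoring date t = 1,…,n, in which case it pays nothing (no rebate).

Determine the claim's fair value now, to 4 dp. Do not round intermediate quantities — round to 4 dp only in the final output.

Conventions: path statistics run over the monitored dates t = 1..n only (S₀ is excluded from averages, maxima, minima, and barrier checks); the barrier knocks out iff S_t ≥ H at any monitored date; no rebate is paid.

Set p* = 0.8750 (from d < R < u); the path-dependent value is the discounted p*-expectation over all price paths.
Enumerate all 2^6 = 64 price paths (U = up ×1.09, D = down ×0.93); each path with k up-moves has probability p*^k·(1−p*)^(6−k).
DDDDDD: M=103.2300, payoff=0.0000, prob=0.000004
UDDDDD: M=120.9900, payoff=0.0000, prob=0.000027
DUDDDD: M=112.5207, payoff=0.0000, prob=0.000027
UUDDDD: M=131.8791, payoff=0.0000, prob=0.000187
DDUDDD: M=104.6443, payoff=0.0000, prob=0.000027
UDUDDD: M=122.6476, payoff=0.0000, prob=0.000187
DUUDDD: M=122.6476, payoff=0.0000, prob=0.000187
UUUDDD: M=143.7482, payoff=0.0000, prob=0.001308
DDDUDD: M=103.2300, payoff=0.0000, prob=0.000027
UDDUDD: M=120.9900, payoff=0.0000, prob=0.000187
DUDUDD: M=114.0622, payoff=0.0000, prob=0.000187
UUDUDD: M=133.6858, payoff=0.0000, prob=0.001308
DDUUDD: M=114.0622, payoff=0.0000, prob=0.000187
UDUUDD: M=133.6858, payoff=0.0000, prob=0.001308
DUUUDD: M=133.6858, payoff=0.0000, prob=0.001308
UUUUDD: M=156.6856, payoff=16.8773, prob=0.009159
DDDDUD: M=103.2300, payoff=0.0000, prob=0.000027
UDDDUD: M=120.9900, payoff=0.0000, prob=0.000187
DUDDUD: M=112.5207, payoff=0.0000, prob=0.000187
UUDDUD: M=131.8791, payoff=0.0000, prob=0.001308
DDUDUD: M=106.0779, payoff=0.0000, prob=0.000187
UDUDUD: M=124.3278, payoff=0.0000, prob=0.001308
DUUDUD: M=124.3278, payoff=0.0000, prob=0.001308
UUUDUD: M=145.7176, payoff=16.8773, prob=0.009159
DDDUUD: M=106.0779, payoff=0.0000, prob=0.000187
UDDUUD: M=124.3278, payoff=0.0000, prob=0.001308
DUDUUD: M=124.3278, payoff=0.0000, prob=0.001308
UUDUUD: M=145.7176, payoff=16.8773, prob=0.009159
DDUUUD: M=124.3278, payoff=0.0000, prob=0.001308
UDUUUD: M=145.7176, payoff=16.8773, prob=0.009159
DUUUUD: M=145.7176, payoff=16.8773, prob=0.009159
UUUUUD: M=170.7873, payoff=0.0000, prob=0.064114
DDDDDU: M=103.2300, payoff=0.0000, prob=0.000027
UDDDDU: M=120.9900, payoff=0.0000, prob=0.000187
DUDDDU: M=112.5207, payoff=0.0000, prob=0.000187
UUDDDU: M=131.8791, payoff=0.0000, prob=0.001308
DDUDDU: M=104.6443, payoff=0.0000, prob=0.000187
UDUDDU: M=122.6476, payoff=0.0000, prob=0.001308
DUUDDU: M=122.6476, payoff=0.0000, prob=0.001308
UUUDDU: M=143.7482, payoff=16.8773, prob=0.009159
DDDUDU: M=103.2300, payoff=0.0000, prob=0.000187
UDDUDU: M=120.9900, payoff=0.0000, prob=0.001308
DUDUDU: M=115.6249, payoff=0.0000, prob=0.001308
UUDUDU: M=135.5173, payoff=16.8773, prob=0.009159
DDUUDU: M=115.6249, payoff=0.0000, prob=0.001308
UDUUDU: M=135.5173, payoff=16.8773, prob=0.009159
DUUUDU: M=135.5173, payoff=16.8773, prob=0.009159
UUUUDU: M=158.8322, payoff=40.1922, prob=0.064114
DDDDUU: M=103.2300, payoff=0.0000, prob=0.000187
UDDDUU: M=120.9900, payoff=0.0000, prob=0.001308
DUDDUU: M=115.6249, payoff=0.0000, prob=0.001308
UUDDUU: M=135.5173, payoff=16.8773, prob=0.009159
DDUDUU: M=115.6249, payoff=0.0000, prob=0.001308
UDUDUU: M=135.5173, payoff=16.8773, prob=0.009159
DUUDUU: M=135.5173, payoff=16.8773, prob=0.009159
UUUDUU: M=158.8322, payoff=40.1922, prob=0.064114
DDDUUU: M=115.6249, payoff=0.0000, prob=0.001308
UDDUUU: M=135.5173, payoff=16.8773, prob=0.009159
DUDUUU: M=135.5173, payoff=16.8773, prob=0.009159
UUDUUU: M=158.8322, payoff=40.1922, prob=0.064114
DDUUUU: M=135.5173, payoff=16.8773, prob=0.009159
UDUUUU: M=158.8322, payoff=40.1922, prob=0.064114
DUUUUU: M=158.8322, payoff=40.1922, prob=0.064114
UUUUUU: M=186.1581, payoff=0.0000, prob=0.448795
Price = Σ prob·payoff / R^6 = 15.203036 / 1.500730 = 10.1304

price = 10.1304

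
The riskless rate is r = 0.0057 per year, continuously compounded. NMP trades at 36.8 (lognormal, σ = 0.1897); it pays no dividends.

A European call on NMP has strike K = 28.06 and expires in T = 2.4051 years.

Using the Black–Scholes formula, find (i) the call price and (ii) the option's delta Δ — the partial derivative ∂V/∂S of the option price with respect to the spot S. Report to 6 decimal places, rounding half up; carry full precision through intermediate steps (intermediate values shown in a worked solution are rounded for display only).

price = 9.947096
Δ = 0.867655

σ√T = 0.1897·√2.4051 = 0.294194
d₁ = (ln(S/K) + (r+σ²/2)T) / (σ√T) = (ln(36.8/28.06) + (0.0057+0.1897²/2)·2.4051) / 0.294194 = (0.271153 + 0.056984) / 0.294194 = 1.115376
d₂ = d₁ − σ√T = 1.115376 − 0.294194 = 0.821182
e^{−rT} = 0.986384
N(d₁) = 0.867655,  N(d₂) = 0.794229
Call price V = S·N(d₁) − K·e^{−rT}·N(d₂) = 31.929714 − 21.982618 = 9.947096
Δ = N(d₁) = 0.867655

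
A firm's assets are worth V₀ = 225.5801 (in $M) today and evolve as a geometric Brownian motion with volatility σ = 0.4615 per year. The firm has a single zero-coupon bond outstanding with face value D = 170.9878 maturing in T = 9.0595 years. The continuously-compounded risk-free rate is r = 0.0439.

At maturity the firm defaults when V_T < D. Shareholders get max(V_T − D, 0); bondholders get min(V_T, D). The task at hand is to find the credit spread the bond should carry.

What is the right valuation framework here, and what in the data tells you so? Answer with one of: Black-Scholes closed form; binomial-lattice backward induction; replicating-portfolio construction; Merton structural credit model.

Key observation: the data describe a firm's assets (V₀ = 225.5801, GBM) and a single zero-coupon debt of face 170.9878, so credit quantities follow from equity-as-call in the structural model.

framework: Merton structural credit model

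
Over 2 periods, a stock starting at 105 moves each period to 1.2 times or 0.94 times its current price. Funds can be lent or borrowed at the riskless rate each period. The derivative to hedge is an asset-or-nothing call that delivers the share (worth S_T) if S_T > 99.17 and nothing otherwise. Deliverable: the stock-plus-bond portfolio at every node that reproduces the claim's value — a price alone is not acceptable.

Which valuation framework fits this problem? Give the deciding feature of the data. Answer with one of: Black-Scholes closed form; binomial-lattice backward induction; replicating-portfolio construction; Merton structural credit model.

Key observation: the deliverable is the dynamic trading strategy on the 2-step tree (spot 105, moves 1.2 and 0.94), so the valuation must go through the node-by-node replicating-portfolio solve.

framework: replicating-portfolio construction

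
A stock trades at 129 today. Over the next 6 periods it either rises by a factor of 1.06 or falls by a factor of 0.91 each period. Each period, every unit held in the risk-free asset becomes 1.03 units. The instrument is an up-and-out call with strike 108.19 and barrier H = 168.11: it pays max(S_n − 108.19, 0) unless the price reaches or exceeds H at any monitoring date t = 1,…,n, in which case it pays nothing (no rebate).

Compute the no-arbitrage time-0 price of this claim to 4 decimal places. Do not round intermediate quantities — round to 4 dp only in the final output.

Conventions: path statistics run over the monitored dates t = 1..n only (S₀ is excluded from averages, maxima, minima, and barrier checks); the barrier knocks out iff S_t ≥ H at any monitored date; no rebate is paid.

price = 19.4314

Set p* = 0.8000 (from d < R < u); the path-dependent value is the discounted p*-expectation over all price paths.
Enumerate all 2^6 = 64 price paths (U = up ×1.06, D = down ×0.91); each path with k up-moves has probability p*^k·(1−p*)^(6−k).
DDDDDD: M=117.3900, payoff=0.0000, prob=0.000064
UDDDDD: M=136.7400, payoff=0.0000, prob=0.000256
DUDDDD: M=124.4334, payoff=0.0000, prob=0.000256
UUDDDD: M=144.9444, payoff=0.0000, prob=0.001024
DDUDDD: M=117.3900, payoff=0.0000, prob=0.000256
UDUDDD: M=136.7400, payoff=0.0000, prob=0.001024
DUUDDD: M=131.8994, payoff=0.0000, prob=0.001024
UUUDDD: M=153.6411, payoff=7.5895, prob=0.004096
DDDUDD: M=117.3900, payoff=0.0000, prob=0.000256
UDDUDD: M=136.7400, payoff=0.0000, prob=0.001024
DUDUDD: M=124.4334, payoff=0.0000, prob=0.001024
UUDUDD: M=144.9444, payoff=7.5895, prob=0.004096
DDUUDD: M=120.0285, payoff=0.0000, prob=0.001024
UDUUDD: M=139.8134, payoff=7.5895, prob=0.004096
DUUUDD: M=139.8134, payoff=7.5895, prob=0.004096
UUUUDD: M=162.8595, payoff=26.6740, prob=0.016384
DDDDUD: M=117.3900, payoff=0.0000, prob=0.000256
UDDDUD: M=136.7400, payoff=0.0000, prob=0.001024
DUDDUD: M=124.4334, payoff=0.0000, prob=0.001024
UUDDUD: M=144.9444, payoff=7.5895, prob=0.004096
DDUDUD: M=117.3900, payoff=0.0000, prob=0.001024
UDUDUD: M=136.7400, payoff=7.5895, prob=0.004096
DUUDUD: M=131.8994, payoff=7.5895, prob=0.004096
UUUDUD: M=153.6411, payoff=26.6740, prob=0.016384
DDDUUD: M=117.3900, payoff=0.0000, prob=0.001024
UDDUUD: M=136.7400, payoff=7.5895, prob=0.004096
DUDUUD: M=127.2302, payoff=7.5895, prob=0.004096
UUDUUD: M=148.2022, payoff=26.6740, prob=0.016384
DDUUUD: M=127.2302, payoff=7.5895, prob=0.004096
UDUUUD: M=148.2022, payoff=26.6740, prob=0.016384
DUUUUD: M=148.2022, payoff=26.6740, prob=0.016384
UUUUUD: M=172.6311, payoff=0.0000, prob=0.065536
DDDDDU: M=117.3900, payoff=0.0000, prob=0.000256
UDDDDU: M=136.7400, payoff=0.0000, prob=0.001024
DUDDDU: M=124.4334, payoff=0.0000, prob=0.001024
UUDDDU: M=144.9444, payoff=7.5895, prob=0.004096
DDUDDU: M=117.3900, payoff=0.0000, prob=0.001024
UDUDDU: M=136.7400, payoff=7.5895, prob=0.004096
DUUDDU: M=131.8994, payoff=7.5895, prob=0.004096
UUUDDU: M=153.6411, payoff=26.6740, prob=0.016384
DDDUDU: M=117.3900, payoff=0.0000, prob=0.001024
UDDUDU: M=136.7400, payoff=7.5895, prob=0.004096
DUDUDU: M=124.4334, payoff=7.5895, prob=0.004096
UUDUDU: M=144.9444, payoff=26.6740, prob=0.016384
DDUUDU: M=120.0285, payoff=7.5895, prob=0.004096
UDUUDU: M=139.8134, payoff=26.6740, prob=0.016384
DUUUDU: M=139.8134, payoff=26.6740, prob=0.016384
UUUUDU: M=162.8595, payoff=48.9043, prob=0.065536
DDDDUU: M=117.3900, payoff=0.0000, prob=0.001024
UDDDUU: M=136.7400, payoff=7.5895, prob=0.004096
DUDDUU: M=124.4334, payoff=7.5895, prob=0.004096
UUDDUU: M=144.9444, payoff=26.6740, prob=0.016384
DDUDUU: M=117.3900, payoff=7.5895, prob=0.004096
UDUDUU: M=136.7400, payoff=26.6740, prob=0.016384
DUUDUU: M=134.8640, payoff=26.6740, prob=0.016384
UUUDUU: M=157.0943, payoff=48.9043, prob=0.065536
DDDUUU: M=117.3900, payoff=7.5895, prob=0.004096
UDDUUU: M=136.7400, payoff=26.6740, prob=0.016384
DUDUUU: M=134.8640, payoff=26.6740, prob=0.016384
UUDUUU: M=157.0943, payoff=48.9043, prob=0.065536
DDUUUU: M=134.8640, payoff=26.6740, prob=0.016384
UDUUUU: M=157.0943, payoff=48.9043, prob=0.065536
DUUUUU: M=157.0943, payoff=48.9043, prob=0.065536
UUUUUU: M=182.9890, payoff=0.0000, prob=0.262144
Price = Σ prob·payoff / R^6 = 23.202085 / 1.194052 = 19.4314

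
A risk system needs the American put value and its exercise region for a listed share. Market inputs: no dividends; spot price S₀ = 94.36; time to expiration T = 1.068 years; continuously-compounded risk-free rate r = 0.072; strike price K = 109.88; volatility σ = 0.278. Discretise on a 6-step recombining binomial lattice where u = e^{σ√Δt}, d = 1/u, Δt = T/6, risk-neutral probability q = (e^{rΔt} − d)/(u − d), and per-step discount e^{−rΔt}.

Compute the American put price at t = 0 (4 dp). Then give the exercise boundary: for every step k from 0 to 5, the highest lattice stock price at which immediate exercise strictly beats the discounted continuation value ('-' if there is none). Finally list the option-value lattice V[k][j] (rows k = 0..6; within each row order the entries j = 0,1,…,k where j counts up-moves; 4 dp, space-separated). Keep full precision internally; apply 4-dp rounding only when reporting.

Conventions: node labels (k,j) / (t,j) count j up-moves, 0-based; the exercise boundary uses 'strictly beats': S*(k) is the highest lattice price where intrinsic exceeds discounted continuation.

params: Δt=0.17800 u=1.12444 d=0.88933 q=0.52557 e^(-rΔt)=0.98727
t_6 payoffs: 63.1967 50.8548 35.2501 15.5200 0.0000 0.0000 0.0000
t_5: node(5,0) S=52.4928 payoff=57.3872 vs cont=55.9880 → 57.3872 [stop]  node(5,1) S=66.3705 payoff=43.5095 vs cont=42.1103 → 43.5095 [stop]  node(5,2) S=83.9171 payoff=25.9629 vs cont=24.5637 → 25.9629 [stop]  node(5,3) S=106.1025 payoff=3.7775 vs cont=7.2694 → 7.2694 [wait]  node(5,4) S=134.1532 payoff=0.0000 vs cont=0.0000 → 0.0000 [wait]  node(5,5) S=169.6197 payoff=0.0000 vs cont=0.0000 → 0.0000 [wait]  ⇒ S*(5)=83.9171
t_4: node(4,0) S=59.0252 payoff=50.8548 vs cont=49.4556 → 50.8548 [stop]  node(4,1) S=74.6299 payoff=35.2501 vs cont=33.8509 → 35.2501 [stop]  node(4,2) S=94.3600 payoff=15.5200 vs cont=15.9326 → 15.9326 [wait]  node(4,3) S=119.3063 payoff=0.0000 vs cont=3.4049 → 3.4049 [wait]  node(4,4) S=150.8477 payoff=0.0000 vs cont=0.0000 → 0.0000 [wait]  ⇒ S*(4)=74.6299
t_3: node(3,0) S=66.3705 payoff=43.5095 vs cont=42.1103 → 43.5095 [stop]  node(3,1) S=83.9171 payoff=25.9629 vs cont=24.7778 → 25.9629 [stop]  node(3,2) S=106.1025 payoff=3.7775 vs cont=9.2293 → 9.2293 [wait]  node(3,3) S=134.1532 payoff=0.0000 vs cont=1.5948 → 1.5948 [wait]  ⇒ S*(3)=83.9171
t_2: node(2,0) S=74.6299 payoff=35.2501 vs cont=33.8509 → 35.2501 [stop]  node(2,1) S=94.3600 payoff=15.5200 vs cont=16.9496 → 16.9496 [wait]  node(2,2) S=119.3063 payoff=0.0000 vs cont=5.1504 → 5.1504 [wait]  ⇒ S*(2)=74.6299
t_1: node(1,0) S=83.9171 payoff=25.9629 vs cont=25.3055 → 25.9629 [stop]  node(1,1) S=106.1025 payoff=3.7775 vs cont=10.6114 → 10.6114 [wait]  ⇒ S*(1)=83.9171
t_0: node(0,0) S=94.3600 payoff=15.5200 vs cont=17.6667 → 17.6667 [wait]  ⇒ S*(0)=-

price = 17.6667
boundary = - 83.9171 74.6299 83.9171 74.6299 83.9171
tree:
17.6667
25.9629 10.6114
35.2501 16.9496 5.1504
43.5095 25.9629 9.2293 1.5948
50.8548 35.2501 15.9326 3.4049 0.0000
57.3872 43.5095 25.9629 7.2694 0.0000 0.0000
63.1967 50.8548 35.2501 15.5200 0.0000 0.0000 0.0000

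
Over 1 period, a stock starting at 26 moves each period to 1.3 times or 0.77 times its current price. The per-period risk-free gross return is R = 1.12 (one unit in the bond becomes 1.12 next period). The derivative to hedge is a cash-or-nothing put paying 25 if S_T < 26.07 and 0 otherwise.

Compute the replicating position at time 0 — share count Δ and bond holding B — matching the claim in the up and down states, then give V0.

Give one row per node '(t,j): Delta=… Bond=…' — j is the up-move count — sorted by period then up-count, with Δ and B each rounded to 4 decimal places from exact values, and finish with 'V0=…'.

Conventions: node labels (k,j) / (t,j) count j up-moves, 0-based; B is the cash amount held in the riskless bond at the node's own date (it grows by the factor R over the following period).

(0,0): Delta=-1.8142 Bond=54.7507
V0=7.5809

Risk-neutral probability p* = (R−d)/(u−d) = (1.12−0.77)/(1.3−0.77) = 0.6604.
Expiry values: V(1,0)=25.0000, V(1,1)=0.0000
  t=0,j=0: stock 26.0000 → up 33.8000 (V=0.0000), down 20.0200 (V=25.0000). Price 7.5809; hedge Δ=-1.8142, bond B=54.7507.
Sanity check at the root: Δ(0,0)·S0 + B(0,0) reproduces V0 = 7.5809.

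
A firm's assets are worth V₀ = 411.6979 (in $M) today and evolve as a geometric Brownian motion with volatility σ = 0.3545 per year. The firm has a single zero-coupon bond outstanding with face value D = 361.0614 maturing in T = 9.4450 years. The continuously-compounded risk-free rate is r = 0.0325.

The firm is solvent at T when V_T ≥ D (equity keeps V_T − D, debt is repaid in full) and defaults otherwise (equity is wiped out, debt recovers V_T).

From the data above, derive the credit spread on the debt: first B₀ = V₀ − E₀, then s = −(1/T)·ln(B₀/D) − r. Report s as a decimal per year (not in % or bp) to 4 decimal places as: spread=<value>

Work the structural quantities from V₀ = 411.6979 against face 361.0614:
d₁ = [ln(V₀/D) + (r + σ²/2)T] / (σ√T)
   = [ln(411.6979/361.0614) + (0.0325 + 0.5·0.3545²)·9.4450] / (0.3545·√9.4450)
   = [0.131242 + 0.900440] / 1.089475 = 0.946954
d₂ = d₁ − σ√T = 0.946954 − 1.089475 = -0.142521
N(d₁) = 0.828169,  N(d₂) = 0.443334,  e^(−rT) = 0.735678
E₀ = V₀·N(d₁) − D·e^(−rT)·N(d₂)
   = 411.6979·0.828169 − 361.0614·0.735678·0.443334 = 223.194722
B₀ = V₀ − E₀ = 411.6979 − 223.194722 = 188.503178
spread = −(1/T)·ln(B₀/D) − r = −(1/9.4450)·ln(188.503178/361.0614) − 0.0325 = 0.03631240

spread=0.0363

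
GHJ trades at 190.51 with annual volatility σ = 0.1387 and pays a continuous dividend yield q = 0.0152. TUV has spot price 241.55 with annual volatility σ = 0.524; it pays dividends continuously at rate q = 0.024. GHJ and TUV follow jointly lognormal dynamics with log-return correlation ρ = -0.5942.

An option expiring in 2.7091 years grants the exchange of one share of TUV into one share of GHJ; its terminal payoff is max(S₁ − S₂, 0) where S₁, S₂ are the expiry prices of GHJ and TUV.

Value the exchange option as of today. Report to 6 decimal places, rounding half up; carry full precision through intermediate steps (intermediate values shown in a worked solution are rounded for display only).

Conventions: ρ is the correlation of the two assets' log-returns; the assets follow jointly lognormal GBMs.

exchange price = 59.247914

σ_eff = √(σ₁² + σ₂² − 2ρσ₁σ₂) = √(0.1387² + 0.524² − 2·-0.5942·0.1387·0.524) = 0.616592
d₁ = (ln(S₁/S₂) + (q₂ − q₁ + σ_eff²/2)T) / (σ_eff√T) = (ln(190.51/241.55) + (0.024 − 0.0152 + 0.190093)·2.7091) / 1.014869 = 0.297031
d₂ = d₁ − σ_eff√T = 0.297031 − 1.014869 = -0.717838
N(d₁) = 0.616779,  N(d₂) = 0.236429
V = S₁·e^{−q₁T}·N(d₁) − S₂·e^{−q₂T}·N(d₂) = 112.762233 − 53.514319 = 59.247914
Key observation: pricing in TUV-units makes this a unit-strike call on the ratio S₁/S₂ — the risk-free rate cancels and cannot affect the value.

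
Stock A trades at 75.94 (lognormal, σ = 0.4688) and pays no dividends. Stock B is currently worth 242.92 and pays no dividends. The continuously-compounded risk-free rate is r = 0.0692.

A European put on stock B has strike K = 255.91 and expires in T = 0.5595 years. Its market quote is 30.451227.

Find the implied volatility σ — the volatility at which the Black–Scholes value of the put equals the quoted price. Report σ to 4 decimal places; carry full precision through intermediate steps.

sigma = 0.3959

At σ = 0.3959 the Black–Scholes value reproduces the quote:
σ√T = 0.3959·√0.5595 = 0.296132
d₁ = (ln(S/K) + (r+σ²/2)T) / (σ√T) = (ln(242.92/255.91) + (0.0692+0.3959²/2)·0.5595) / 0.296132 = (-0.052094 + 0.082565) / 0.296132 = 0.102896
d₂ = d₁ − σ√T = 0.102896 − 0.296132 = -0.193236
e^{−rT} = 0.962023
N(−d₁) = 0.459023,  N(−d₂) = 0.576613
V = K·e^{−rT}·N(−d₂) − S·N(−d₁) = 141.957015 − 111.505788 = 30.451227 (the observed quote) — the price is monotone increasing in volatility, hence this σ is the only solution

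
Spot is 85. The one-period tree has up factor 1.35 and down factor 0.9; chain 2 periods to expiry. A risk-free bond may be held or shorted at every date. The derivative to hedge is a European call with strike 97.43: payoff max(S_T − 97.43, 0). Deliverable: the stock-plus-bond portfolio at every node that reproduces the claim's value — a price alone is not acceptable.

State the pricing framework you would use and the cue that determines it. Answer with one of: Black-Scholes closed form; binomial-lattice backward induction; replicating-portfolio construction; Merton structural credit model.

framework: replicating-portfolio construction

Key observation: the deliverable is the dynamic trading strategy on the 2-step tree (spot 85, moves 1.35 and 0.9), so the valuation must go through the node-by-node replicating-portfolio solve.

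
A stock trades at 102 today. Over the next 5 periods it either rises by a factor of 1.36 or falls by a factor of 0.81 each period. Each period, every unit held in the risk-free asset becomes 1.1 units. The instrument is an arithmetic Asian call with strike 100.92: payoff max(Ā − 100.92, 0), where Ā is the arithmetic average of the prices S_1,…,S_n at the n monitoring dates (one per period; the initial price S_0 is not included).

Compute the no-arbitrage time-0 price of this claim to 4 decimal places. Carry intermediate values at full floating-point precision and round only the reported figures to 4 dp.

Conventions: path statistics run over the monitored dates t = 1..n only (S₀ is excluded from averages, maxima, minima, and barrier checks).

price = 26.1437

No-arbitrage gives p* = (R−d)/(u−d) = 0.5273: enumerate every path, weight its payoff by its p*-probability, and discount by R^5.
Enumerate all 2^5 = 32 price paths (U = up ×1.36, D = down ×0.81); each path with k up-moves has probability p*^k·(1−p*)^(5−k).
DDDDD: Ā=56.6444, payoff=0.0000, prob=0.023608
UDDDD: Ā=95.1067, payoff=0.0000, prob=0.026332
DUDDD: Ā=83.8867, payoff=0.0000, prob=0.026332
UUDDD: Ā=140.8467, payoff=39.9267, prob=0.029370
DDUDD: Ā=74.7985, payoff=0.0000, prob=0.026332
UDUDD: Ā=125.5875, payoff=24.6675, prob=0.029370
DUUDD: Ā=114.3675, payoff=13.4475, prob=0.029370
UUUDD: Ā=192.0245, payoff=91.1045, prob=0.032759
DDDUD: Ā=67.4370, payoff=0.0000, prob=0.026332
UDDUD: Ā=113.2276, payoff=12.3076, prob=0.029370
DUDUD: Ā=102.0076, payoff=1.0876, prob=0.029370
UUDUD: Ā=171.2720, payoff=70.3520, prob=0.032759
DDUUD: Ā=92.9194, payoff=0.0000, prob=0.029370
UDUUD: Ā=156.0128, payoff=55.0928, prob=0.032759
DUUUD: Ā=144.7928, payoff=43.8728, prob=0.032759
UUUUD: Ā=243.1089, payoff=142.1889, prob=0.036539
DDDDU: Ā=61.4742, payoff=0.0000, prob=0.026332
UDDDU: Ā=103.2160, payoff=2.2960, prob=0.029370
DUDDU: Ā=91.9960, payoff=0.0000, prob=0.029370
UUDDU: Ā=154.4625, payoff=53.5425, prob=0.032759
DDUDU: Ā=82.9078, payoff=0.0000, prob=0.029370
UDUDU: Ā=139.2033, payoff=38.2833, prob=0.032759
DUUDU: Ā=127.9833, payoff=27.0633, prob=0.032759
UUUDU: Ā=214.8855, payoff=113.9655, prob=0.036539
DDDUU: Ā=75.5464, payoff=0.0000, prob=0.029370
UDDUU: Ā=126.8433, payoff=25.9233, prob=0.032759
DUDUU: Ā=115.6233, payoff=14.7033, prob=0.032759
UUDUU: Ā=194.1330, payoff=93.2130, prob=0.036539
DDUUU: Ā=106.5351, payoff=5.6151, prob=0.032759
UDUUU: Ā=178.8738, payoff=77.9538, prob=0.036539
DUUUU: Ā=167.6538, payoff=66.7338, prob=0.036539
UUUUU: Ā=281.4927, payoff=180.5727, prob=0.040755
Price = Σ prob·payoff / R^5 = 42.104745 / 1.610510 = 26.1437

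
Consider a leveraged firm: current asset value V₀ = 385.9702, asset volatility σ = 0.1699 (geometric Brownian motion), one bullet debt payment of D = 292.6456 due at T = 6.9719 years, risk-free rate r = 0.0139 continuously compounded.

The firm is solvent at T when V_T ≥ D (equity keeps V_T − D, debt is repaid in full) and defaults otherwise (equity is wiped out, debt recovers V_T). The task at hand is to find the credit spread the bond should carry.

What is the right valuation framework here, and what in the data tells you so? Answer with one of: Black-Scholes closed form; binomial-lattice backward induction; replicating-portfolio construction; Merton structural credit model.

Key observation: a levered firm with one bullet debt due at 6.9719 years is the canonical structural-credit setup: equity is a call on the firm's assets struck at the face value.

framework: Merton structural credit model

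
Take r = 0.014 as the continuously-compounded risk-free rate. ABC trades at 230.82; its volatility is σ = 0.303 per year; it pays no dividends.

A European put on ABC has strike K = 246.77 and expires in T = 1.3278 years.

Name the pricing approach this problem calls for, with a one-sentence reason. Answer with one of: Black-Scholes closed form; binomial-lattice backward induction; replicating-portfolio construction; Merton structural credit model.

Key observation: the instrument is a plain European put (strike 246.77) on a lognormal asset; the exact continuous-time formula applies directly.

framework: Black-Scholes closed form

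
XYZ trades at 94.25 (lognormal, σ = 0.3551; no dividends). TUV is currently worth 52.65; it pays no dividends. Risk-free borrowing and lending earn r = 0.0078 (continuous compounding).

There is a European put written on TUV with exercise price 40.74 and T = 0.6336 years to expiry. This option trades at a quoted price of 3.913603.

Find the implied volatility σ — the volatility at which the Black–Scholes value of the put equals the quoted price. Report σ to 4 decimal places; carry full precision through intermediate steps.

sigma = 0.5937

At σ = 0.5937 the Black–Scholes value reproduces the quote:
σ√T = 0.5937·√0.6336 = 0.472579
d₁ = (ln(S/K) + (r+σ²/2)T) / (σ√T) = (ln(52.65/40.74) + (0.0078+0.5937²/2)·0.6336) / 0.472579 = (0.256456 + 0.116608) / 0.472579 = 0.789420
d₂ = d₁ − σ√T = 0.789420 − 0.472579 = 0.316841
e^{−rT} = 0.995070
N(−d₁) = 0.214933,  N(−d₂) = 0.375682
V = K·e^{−rT}·N(−d₂) − S·N(−d₁) = 15.229841 − 11.316238 = 3.913603 (the observed quote) — the price is monotone increasing in volatility, hence this σ is the only solution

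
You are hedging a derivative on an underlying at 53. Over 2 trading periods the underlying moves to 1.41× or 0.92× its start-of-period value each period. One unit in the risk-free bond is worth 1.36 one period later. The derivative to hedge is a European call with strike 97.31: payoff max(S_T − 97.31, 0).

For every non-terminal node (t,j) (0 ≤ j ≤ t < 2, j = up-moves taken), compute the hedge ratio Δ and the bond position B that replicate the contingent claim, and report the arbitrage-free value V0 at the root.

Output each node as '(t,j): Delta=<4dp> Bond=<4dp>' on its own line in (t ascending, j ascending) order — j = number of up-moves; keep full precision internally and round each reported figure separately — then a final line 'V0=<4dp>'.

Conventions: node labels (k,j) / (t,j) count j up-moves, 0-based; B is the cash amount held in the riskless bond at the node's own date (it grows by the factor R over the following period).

No-arbitrage ⇒ martingale measure with p* = (R−d)/(u−d) = 0.8980.
At maturity the claim pays: V(2,0)=0.0000, V(2,1)=0.0000, V(2,2)=8.0593
Node (1,0) S=48.7600: V=(p*·0.0000+(1−p*)·0.0000)/1.36=0.0000; Δ=(0.0000−0.0000)/(68.7516−44.8592)=0.0000; B=V−Δ·S=0.0000
Node (1,1) S=74.7300: V=(p*·8.0593+(1−p*)·0.0000)/1.36=5.3213; Δ=(8.0593−0.0000)/(105.3693−68.7516)=0.2201; B=V−Δ·S=-11.1263
Node (0,0) S=53.0000: V=(p*·5.3213+(1−p*)·0.0000)/1.36=3.5134; Δ=(5.3213−0.0000)/(74.7300−48.7600)=0.2049; B=V−Δ·S=-7.3463
Verification: the root portfolio costs Δ(0,0)·S0 + B(0,0) = 3.5134, matching V0.

(0,0): Delta=0.2049 Bond=-7.3463
(1,0): Delta=0.0000 Bond=0.0000
(1,1): Delta=0.2201 Bond=-11.1263
V0=3.5134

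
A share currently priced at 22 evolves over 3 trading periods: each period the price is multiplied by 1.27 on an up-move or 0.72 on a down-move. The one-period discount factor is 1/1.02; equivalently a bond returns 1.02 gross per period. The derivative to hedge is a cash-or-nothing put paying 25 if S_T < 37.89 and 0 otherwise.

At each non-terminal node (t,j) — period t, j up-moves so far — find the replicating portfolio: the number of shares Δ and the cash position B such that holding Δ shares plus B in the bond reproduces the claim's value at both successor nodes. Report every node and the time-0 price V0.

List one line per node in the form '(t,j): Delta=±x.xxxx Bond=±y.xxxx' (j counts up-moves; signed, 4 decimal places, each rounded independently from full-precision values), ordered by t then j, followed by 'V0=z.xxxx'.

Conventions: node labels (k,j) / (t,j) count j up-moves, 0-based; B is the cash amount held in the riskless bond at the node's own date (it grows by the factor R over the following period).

Risk-neutral probability p* = (R−d)/(u−d) = (1.02−0.72)/(1.27−0.72) = 0.5455.
Expiry values: V(3,0)=25.0000, V(3,1)=25.0000, V(3,2)=25.0000, V(3,3)=0.0000
Node (2,0) S=11.4048: V=(p*·25.0000+(1−p*)·25.0000)/1.02=24.5098; Δ=(25.0000−25.0000)/(14.4841−8.2115)=0.0000; B=V−Δ·S=24.5098
Node (2,1) S=20.1168: V=(p*·25.0000+(1−p*)·25.0000)/1.02=24.5098; Δ=(25.0000−25.0000)/(25.5483−14.4841)=0.0000; B=V−Δ·S=24.5098
Node (2,2) S=35.4838: V=(p*·0.0000+(1−p*)·25.0000)/1.02=11.1408; Δ=(0.0000−25.0000)/(45.0644−25.5483)=-1.2810; B=V−Δ·S=56.5954
Node (1,0) S=15.8400: V=(p*·24.5098+(1−p*)·24.5098)/1.02=24.0292; Δ=(24.5098−24.5098)/(20.1168−11.4048)=0.0000; B=V−Δ·S=24.0292
Node (1,1) S=27.9400: V=(p*·11.1408+(1−p*)·24.5098)/1.02=16.8800; Δ=(11.1408−24.5098)/(35.4838−20.1168)=-0.8700; B=V−Δ·S=41.1873
Node (0,0) S=22.0000: V=(p*·16.8800+(1−p*)·24.0292)/1.02=19.7350; Δ=(16.8800−24.0292)/(27.9400−15.8400)=-0.5908; B=V−Δ·S=32.7335
As a check, the time-0 holding Δ(0,0)·S0 + B(0,0) comes to 19.7350 — exactly V0.

(0,0): Delta=-0.5908 Bond=32.7335
(1,0): Delta=0.0000 Bond=24.0292
(1,1): Delta=-0.8700 Bond=41.1873
(2,0): Delta=0.0000 Bond=24.5098
(2,1): Delta=0.0000 Bond=24.5098
(2,2): Delta=-1.2810 Bond=56.5954
V0=19.7350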